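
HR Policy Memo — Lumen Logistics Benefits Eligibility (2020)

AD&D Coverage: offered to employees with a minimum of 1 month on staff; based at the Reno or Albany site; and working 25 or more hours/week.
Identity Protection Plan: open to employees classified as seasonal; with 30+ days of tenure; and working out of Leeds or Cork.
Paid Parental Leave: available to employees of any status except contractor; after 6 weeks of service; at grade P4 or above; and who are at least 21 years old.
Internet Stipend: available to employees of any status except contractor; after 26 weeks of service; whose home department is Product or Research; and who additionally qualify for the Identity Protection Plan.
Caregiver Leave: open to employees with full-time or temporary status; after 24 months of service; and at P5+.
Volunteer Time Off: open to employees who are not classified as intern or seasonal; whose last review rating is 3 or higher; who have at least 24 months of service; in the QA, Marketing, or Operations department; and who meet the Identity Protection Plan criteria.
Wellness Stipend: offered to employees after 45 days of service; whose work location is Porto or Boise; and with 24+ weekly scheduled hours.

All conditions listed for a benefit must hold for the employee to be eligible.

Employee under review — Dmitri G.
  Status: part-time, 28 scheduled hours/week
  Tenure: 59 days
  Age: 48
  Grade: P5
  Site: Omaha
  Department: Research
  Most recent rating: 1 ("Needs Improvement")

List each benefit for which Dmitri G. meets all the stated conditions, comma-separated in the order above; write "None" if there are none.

Paid Parental Leave

AD&D Coverage — service 59 days ≥ 1 month (≈30 days) ✓; site Omaha ✗ (not Reno or Albany) → not eligible.
Identity Protection Plan — status part-time ✗ (requires seasonal) → not eligible.
Paid Parental Leave — status part-time ✓ (not excluded); service 59 days ≥ 6 weeks (≈42 days) ✓; grade P5 ≥ P4 ✓; age 48 ≥ 21 ✓ → eligible.
Internet Stipend — status part-time ✓ (not excluded); service 59 days < 26 weeks (≈182 days) ✗ → not eligible.
Caregiver Leave — status part-time ✗ (requires full-time or temporary) → not eligible.
Volunteer Time Off — status part-time ✓ (not excluded); rating 1 < 3 ✗ → not eligible.
Wellness Stipend — service 59 days ≥ 45 days ✓; site Omaha ✗ (not Porto or Boise) → not eligible.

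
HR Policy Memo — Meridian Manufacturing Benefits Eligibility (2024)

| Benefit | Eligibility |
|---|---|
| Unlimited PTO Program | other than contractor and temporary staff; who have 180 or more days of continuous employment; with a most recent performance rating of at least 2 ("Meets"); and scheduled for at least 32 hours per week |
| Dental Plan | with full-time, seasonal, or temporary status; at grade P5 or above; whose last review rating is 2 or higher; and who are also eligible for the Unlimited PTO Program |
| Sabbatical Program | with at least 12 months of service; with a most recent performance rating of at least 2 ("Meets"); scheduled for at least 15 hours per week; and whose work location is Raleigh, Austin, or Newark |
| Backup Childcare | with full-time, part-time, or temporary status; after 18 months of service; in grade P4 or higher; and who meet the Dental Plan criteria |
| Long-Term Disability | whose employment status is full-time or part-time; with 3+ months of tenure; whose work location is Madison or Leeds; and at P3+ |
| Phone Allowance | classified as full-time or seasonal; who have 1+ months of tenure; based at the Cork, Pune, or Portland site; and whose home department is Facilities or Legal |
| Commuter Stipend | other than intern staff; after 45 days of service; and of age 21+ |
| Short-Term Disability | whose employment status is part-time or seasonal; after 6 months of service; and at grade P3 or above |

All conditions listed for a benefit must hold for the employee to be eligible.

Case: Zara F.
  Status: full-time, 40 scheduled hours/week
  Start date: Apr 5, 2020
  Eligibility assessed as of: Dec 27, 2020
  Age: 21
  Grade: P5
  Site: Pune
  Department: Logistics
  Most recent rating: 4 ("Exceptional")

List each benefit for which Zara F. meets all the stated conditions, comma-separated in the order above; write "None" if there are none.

Service from Apr 5, 2020 to Dec 27, 2020: 266 days.
Unlimited PTO Program — status full-time ✓ (not excluded); service 266 days ≥ 180 days ✓; rating 4 ≥ 2 ✓; 40 hrs/wk ≥ 32 ✓ → eligible.
Dental Plan — status full-time ✓; grade P5 ≥ P5 ✓; rating 4 ≥ 2 ✓; eligible for Unlimited PTO Program ✓ → eligible.
Sabbatical Program — service 266 days < 12 months (≈360 days) ✗ → not eligible.
Backup Childcare — status full-time ✓; service 266 days < 18 months (≈540 days) ✗ → not eligible.
Long-Term Disability — status full-time ✓; service 266 days ≥ 3 months (≈90 days) ✓; site Pune ✗ (not Madison or Leeds) → not eligible.
Phone Allowance — status full-time ✓; service 266 days ≥ 1 month (≈30 days) ✓; site Pune ✓; dept Logistics ✗ → not eligible.
Commuter Stipend — status full-time ✓ (not excluded); service 266 days ≥ 45 days ✓; age 21 ≥ 21 ✓ → eligible.
Short-Term Disability — status full-time ✗ (requires part-time or seasonal) → not eligible.

Unlimited PTO Program, Dental Plan, Commuter Stipend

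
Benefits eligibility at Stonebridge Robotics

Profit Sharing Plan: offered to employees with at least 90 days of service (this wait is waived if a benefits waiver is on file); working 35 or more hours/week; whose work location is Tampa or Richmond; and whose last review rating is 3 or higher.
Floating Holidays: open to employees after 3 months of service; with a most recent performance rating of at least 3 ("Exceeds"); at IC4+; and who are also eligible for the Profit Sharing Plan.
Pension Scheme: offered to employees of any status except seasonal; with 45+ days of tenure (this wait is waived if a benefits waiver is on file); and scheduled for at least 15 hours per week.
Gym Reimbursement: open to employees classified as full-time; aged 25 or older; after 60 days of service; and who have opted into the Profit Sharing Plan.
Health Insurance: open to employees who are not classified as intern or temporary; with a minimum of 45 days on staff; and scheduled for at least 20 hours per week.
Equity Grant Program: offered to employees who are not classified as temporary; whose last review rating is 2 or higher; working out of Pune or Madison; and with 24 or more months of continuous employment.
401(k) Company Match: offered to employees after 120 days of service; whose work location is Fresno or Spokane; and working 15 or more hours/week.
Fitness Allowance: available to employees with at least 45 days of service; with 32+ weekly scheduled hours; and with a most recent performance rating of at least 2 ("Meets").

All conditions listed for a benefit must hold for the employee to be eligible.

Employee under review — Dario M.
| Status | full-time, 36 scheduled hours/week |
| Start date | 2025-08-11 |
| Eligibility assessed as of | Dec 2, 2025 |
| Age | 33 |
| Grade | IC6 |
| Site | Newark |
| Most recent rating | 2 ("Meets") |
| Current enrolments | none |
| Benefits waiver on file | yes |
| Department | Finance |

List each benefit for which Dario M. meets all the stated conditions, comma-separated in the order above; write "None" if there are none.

Service from 2025-08-11 to Dec 2, 2025: 113 days.
Profit Sharing Plan — benefits waiver on file ✓; 36 hrs/wk ≥ 35 ✓; site Newark ✗ (not Tampa or Richmond) → not eligible.
Floating Holidays — service 113 days ≥ 3 months (≈90 days) ✓; rating 2 < 3 ✗ → not eligible.
Pension Scheme — status full-time ✓ (not excluded); benefits waiver on file ✓; 36 hrs/wk ≥ 15 ✓ → eligible.
Gym Reimbursement — status full-time ✓; age 33 ≥ 25 ✓; service 113 days ≥ 60 days ✓; not enrolled in Profit Sharing Plan ✗ → not eligible.
Health Insurance — status full-time ✓ (not excluded); service 113 days ≥ 45 days ✓; 36 hrs/wk ≥ 20 ✓ → eligible.
Equity Grant Program — status full-time ✓ (not excluded); rating 2 ≥ 2 ✓; site Newark ✗ (not Pune or Madison) → not eligible.
401(k) Company Match — service 113 days < 120 days ✗ → not eligible.
Fitness Allowance — service 113 days ≥ 45 days ✓; 36 hrs/wk ≥ 32 ✓; rating 2 ≥ 2 ✓ → eligible.

Pension Scheme, Health Insurance, Fitness Allowance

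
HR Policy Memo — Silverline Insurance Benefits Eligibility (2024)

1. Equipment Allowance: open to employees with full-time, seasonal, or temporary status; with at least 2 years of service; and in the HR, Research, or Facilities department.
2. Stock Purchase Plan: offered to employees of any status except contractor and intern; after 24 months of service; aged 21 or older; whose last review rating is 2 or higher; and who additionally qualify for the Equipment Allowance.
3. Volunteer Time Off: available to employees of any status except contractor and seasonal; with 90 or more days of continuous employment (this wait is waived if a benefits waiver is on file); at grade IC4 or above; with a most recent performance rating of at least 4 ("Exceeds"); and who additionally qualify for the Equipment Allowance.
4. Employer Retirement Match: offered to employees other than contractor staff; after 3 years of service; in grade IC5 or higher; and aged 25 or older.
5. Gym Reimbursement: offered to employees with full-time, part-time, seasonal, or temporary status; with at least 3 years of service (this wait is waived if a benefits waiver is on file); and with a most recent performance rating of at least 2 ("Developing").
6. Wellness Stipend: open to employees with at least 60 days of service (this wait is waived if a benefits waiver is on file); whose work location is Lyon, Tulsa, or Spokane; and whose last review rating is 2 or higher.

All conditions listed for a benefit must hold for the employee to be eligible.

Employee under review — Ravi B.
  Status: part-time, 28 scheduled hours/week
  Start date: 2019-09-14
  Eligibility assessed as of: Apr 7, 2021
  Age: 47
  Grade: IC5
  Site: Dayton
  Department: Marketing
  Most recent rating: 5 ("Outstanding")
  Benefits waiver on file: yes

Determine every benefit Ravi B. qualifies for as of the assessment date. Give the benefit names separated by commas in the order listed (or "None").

Service from 2019-09-14 to Apr 7, 2021: 571 days.
Equipment Allowance — status part-time ✗ (requires full-time, seasonal, or temporary) → not eligible.
Stock Purchase Plan — status part-time ✓ (not excluded); service 571 days < 24 months (≈720 days) ✗ → not eligible.
Volunteer Time Off — status part-time ✓ (not excluded); benefits waiver on file ✓; grade IC5 ≥ IC4 ✓; rating 5 ≥ 4 ✓; not eligible for Equipment Allowance ✗ → not eligible.
Employer Retirement Match — status part-time ✓ (not excluded); service 571 days < 3 years (≈1095 days) ✗ → not eligible.
Gym Reimbursement — status part-time ✓; benefits waiver on file ✓; rating 5 ≥ 2 ✓ → eligible.
Wellness Stipend — benefits waiver on file ✓; site Dayton ✗ (not Lyon, Tulsa, or Spokane) → not eligible.

Gym Reimbursement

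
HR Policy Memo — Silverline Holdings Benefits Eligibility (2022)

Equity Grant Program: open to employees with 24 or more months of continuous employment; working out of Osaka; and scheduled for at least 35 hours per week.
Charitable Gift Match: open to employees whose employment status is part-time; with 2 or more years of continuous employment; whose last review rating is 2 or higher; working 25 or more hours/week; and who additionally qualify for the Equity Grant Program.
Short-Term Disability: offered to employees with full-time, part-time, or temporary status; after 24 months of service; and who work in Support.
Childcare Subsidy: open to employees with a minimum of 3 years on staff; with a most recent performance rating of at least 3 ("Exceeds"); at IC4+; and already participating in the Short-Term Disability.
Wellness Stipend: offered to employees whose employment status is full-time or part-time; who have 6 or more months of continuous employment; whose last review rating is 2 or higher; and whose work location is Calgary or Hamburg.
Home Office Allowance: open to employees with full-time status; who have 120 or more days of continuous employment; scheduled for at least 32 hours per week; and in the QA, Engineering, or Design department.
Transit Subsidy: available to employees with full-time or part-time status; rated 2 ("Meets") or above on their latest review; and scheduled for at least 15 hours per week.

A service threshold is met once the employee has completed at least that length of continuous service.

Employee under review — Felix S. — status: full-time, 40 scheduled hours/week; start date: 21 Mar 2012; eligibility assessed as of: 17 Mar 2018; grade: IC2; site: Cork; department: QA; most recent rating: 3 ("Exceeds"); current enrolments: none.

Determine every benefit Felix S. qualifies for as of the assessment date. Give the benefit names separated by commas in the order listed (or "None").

Service from 21 Mar 2012 to 17 Mar 2018: 2187 days.
Equity Grant Program — service 2187 days ≥ 24 months (≈720 days) ✓; site Cork ✗ (not Osaka) → not eligible.
Charitable Gift Match — status full-time ✗ (requires part-time) → not eligible.
Short-Term Disability — status full-time ✓; service 2187 days ≥ 24 months (≈720 days) ✓; dept QA ✗ → not eligible.
Childcare Subsidy — service 2187 days ≥ 3 years (≈1095 days) ✓; rating 3 ≥ 3 ✓; grade IC2 < IC4 ✗ → not eligible.
Wellness Stipend — status full-time ✓; service 2187 days ≥ 6 months (≈180 days) ✓; rating 3 ≥ 2 ✓; site Cork ✗ (not Calgary or Hamburg) → not eligible.
Home Office Allowance — status full-time ✓; service 2187 days ≥ 120 days ✓; 40 hrs/wk ≥ 32 ✓; dept QA ✓ → eligible.
Transit Subsidy — status full-time ✓; rating 3 ≥ 2 ✓; 40 hrs/wk ≥ 15 ✓ → eligible.

Home Office Allowance, Transit Subsidy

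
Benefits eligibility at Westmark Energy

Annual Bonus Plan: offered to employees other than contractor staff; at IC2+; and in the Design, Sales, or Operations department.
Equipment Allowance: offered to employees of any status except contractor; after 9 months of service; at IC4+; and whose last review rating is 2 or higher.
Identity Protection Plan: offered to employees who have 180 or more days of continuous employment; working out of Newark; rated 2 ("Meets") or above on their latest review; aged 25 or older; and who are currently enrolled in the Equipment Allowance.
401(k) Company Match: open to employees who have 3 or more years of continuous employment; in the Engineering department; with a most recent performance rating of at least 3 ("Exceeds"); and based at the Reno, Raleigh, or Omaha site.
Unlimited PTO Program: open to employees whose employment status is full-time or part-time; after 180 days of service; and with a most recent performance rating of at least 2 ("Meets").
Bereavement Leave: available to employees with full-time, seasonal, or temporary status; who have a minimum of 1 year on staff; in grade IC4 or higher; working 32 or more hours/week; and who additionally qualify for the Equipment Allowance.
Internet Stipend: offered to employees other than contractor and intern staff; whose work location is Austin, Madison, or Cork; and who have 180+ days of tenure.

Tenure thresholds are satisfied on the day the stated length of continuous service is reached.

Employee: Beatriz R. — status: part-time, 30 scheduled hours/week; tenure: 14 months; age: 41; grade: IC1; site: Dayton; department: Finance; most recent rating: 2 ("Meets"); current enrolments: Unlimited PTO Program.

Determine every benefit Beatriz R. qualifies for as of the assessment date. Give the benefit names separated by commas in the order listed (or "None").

Annual Bonus Plan — status part-time ✓ (not excluded); grade IC1 < IC2 ✗ → not eligible.
Equipment Allowance — status part-time ✓ (not excluded); service 14 months ≥ 9 months ✓; grade IC1 < IC4 ✗ → not eligible.
Identity Protection Plan — service 14 months ≥ 180 days ✓; site Dayton ✗ (not Newark) → not eligible.
401(k) Company Match — service 14 months < 3 years (≈1095 days) ✗ → not eligible.
Unlimited PTO Program — status part-time ✓; service 14 months ≥ 180 days ✓; rating 2 ≥ 2 ✓ → eligible.
Bereavement Leave — status part-time ✗ (requires full-time, seasonal, or temporary) → not eligible.
Internet Stipend — status part-time ✓ (not excluded); site Dayton ✗ (not Austin, Madison, or Cork) → not eligible.

Unlimited PTO Program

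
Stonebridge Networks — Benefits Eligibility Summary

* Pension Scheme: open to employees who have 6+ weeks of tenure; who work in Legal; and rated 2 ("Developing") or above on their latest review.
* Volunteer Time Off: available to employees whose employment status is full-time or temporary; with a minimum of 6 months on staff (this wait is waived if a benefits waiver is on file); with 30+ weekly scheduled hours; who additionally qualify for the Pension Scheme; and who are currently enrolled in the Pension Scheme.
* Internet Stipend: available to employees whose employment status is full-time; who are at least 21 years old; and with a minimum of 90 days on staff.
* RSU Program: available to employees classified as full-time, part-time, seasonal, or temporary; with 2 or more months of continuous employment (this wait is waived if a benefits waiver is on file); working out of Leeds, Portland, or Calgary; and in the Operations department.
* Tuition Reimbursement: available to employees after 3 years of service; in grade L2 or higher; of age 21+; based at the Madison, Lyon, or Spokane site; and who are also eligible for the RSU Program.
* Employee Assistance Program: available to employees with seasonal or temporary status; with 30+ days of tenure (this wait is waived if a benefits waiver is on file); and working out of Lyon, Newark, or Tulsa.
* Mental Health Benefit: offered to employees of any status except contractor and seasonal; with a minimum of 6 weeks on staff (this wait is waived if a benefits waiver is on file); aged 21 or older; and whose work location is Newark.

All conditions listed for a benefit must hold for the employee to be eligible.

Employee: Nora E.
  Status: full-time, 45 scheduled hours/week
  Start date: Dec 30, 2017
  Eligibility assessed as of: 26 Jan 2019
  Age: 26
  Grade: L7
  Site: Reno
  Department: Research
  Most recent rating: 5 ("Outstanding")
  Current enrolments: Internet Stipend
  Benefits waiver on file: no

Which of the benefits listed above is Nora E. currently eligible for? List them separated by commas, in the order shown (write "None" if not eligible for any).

Service from Dec 30, 2017 to 26 Jan 2019: 392 days.
Pension Scheme — service 392 days ≥ 6 weeks (≈42 days) ✓; dept Research ✗ → not eligible.
Volunteer Time Off — status full-time ✓; no waiver, service 392 days ≥ 6 months (≈180 days) ✓; 45 hrs/wk ≥ 30 ✓; not eligible for Pension Scheme ✗ → not eligible.
Internet Stipend — status full-time ✓; age 26 ≥ 21 ✓; service 392 days ≥ 90 days ✓ → eligible.
RSU Program — status full-time ✓; no waiver, service 392 days ≥ 2 months (≈60 days) ✓; site Reno ✗ (not Leeds, Portland, or Calgary) → not eligible.
Tuition Reimbursement — service 392 days < 3 years (≈1095 days) ✗ → not eligible.
Employee Assistance Program — status full-time ✗ (requires seasonal or temporary) → not eligible.
Mental Health Benefit — status full-time ✓ (not excluded); no waiver, service 392 days ≥ 6 weeks (≈42 days) ✓; age 26 ≥ 21 ✓; site Reno ✗ (not Newark) → not eligible.

Internet Stipend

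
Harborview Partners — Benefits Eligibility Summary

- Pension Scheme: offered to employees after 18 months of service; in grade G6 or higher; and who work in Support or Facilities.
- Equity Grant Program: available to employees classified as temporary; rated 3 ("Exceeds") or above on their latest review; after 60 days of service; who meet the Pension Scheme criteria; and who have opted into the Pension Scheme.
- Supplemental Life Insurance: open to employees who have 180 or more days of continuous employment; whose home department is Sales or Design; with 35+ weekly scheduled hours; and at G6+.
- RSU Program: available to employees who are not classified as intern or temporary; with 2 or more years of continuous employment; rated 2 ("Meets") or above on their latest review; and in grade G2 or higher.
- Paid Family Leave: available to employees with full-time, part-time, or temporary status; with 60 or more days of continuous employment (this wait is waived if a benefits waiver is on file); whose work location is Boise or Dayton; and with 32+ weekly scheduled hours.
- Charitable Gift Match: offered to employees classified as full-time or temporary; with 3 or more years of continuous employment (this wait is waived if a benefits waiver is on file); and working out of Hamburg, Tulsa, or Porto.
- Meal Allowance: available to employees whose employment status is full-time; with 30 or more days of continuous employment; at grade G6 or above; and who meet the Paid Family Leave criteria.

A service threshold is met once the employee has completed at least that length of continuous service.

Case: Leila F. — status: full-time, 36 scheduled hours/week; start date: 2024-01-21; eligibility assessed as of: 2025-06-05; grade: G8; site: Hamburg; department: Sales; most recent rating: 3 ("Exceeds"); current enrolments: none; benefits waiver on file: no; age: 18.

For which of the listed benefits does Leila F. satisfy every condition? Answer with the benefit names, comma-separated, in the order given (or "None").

Supplemental Life Insurance

Service from 2024-01-21 to 2025-06-05: 501 days.
Pension Scheme — service 501 days < 18 months (≈540 days) ✗ → not eligible.
Equity Grant Program — status full-time ✗ (requires temporary) → not eligible.
Supplemental Life Insurance — service 501 days ≥ 180 days ✓; dept Sales ✓; 36 hrs/wk ≥ 35 ✓; grade G8 ≥ G6 ✓ → eligible.
RSU Program — status full-time ✓ (not excluded); service 501 days < 2 years (≈730 days) ✗ → not eligible.
Paid Family Leave — status full-time ✓; no waiver, service 501 days ≥ 60 days ✓; site Hamburg ✗ (not Boise or Dayton) → not eligible.
Charitable Gift Match — status full-time ✓; no waiver, service 501 days < 3 years (≈1095 days) ✗ → not eligible.
Meal Allowance — status full-time ✓; service 501 days ≥ 30 days ✓; grade G8 ≥ G6 ✓; not eligible for Paid Family Leave ✗ → not eligible.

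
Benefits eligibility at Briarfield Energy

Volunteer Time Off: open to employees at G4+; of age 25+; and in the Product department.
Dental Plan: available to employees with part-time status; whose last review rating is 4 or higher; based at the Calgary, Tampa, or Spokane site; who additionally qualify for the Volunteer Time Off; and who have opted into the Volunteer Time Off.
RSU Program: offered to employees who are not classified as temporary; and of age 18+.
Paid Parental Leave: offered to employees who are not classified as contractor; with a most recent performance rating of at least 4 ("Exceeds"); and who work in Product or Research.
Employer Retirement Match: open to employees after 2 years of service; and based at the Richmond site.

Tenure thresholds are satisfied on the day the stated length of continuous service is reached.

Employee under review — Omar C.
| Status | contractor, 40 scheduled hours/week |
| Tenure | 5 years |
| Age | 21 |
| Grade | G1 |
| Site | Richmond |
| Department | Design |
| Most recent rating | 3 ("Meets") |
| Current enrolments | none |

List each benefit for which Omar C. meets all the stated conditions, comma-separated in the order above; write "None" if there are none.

RSU Program, Employer Retirement Match

Volunteer Time Off — grade G1 < G4 ✗ → not eligible.
Dental Plan — status contractor ✗ (requires part-time) → not eligible.
RSU Program — status contractor ✓ (not excluded); age 21 ≥ 18 ✓ → eligible.
Paid Parental Leave — status contractor ✗ (excluded) → not eligible.
Employer Retirement Match — service 5 years ≥ 2 years ✓; site Richmond ✓ → eligible.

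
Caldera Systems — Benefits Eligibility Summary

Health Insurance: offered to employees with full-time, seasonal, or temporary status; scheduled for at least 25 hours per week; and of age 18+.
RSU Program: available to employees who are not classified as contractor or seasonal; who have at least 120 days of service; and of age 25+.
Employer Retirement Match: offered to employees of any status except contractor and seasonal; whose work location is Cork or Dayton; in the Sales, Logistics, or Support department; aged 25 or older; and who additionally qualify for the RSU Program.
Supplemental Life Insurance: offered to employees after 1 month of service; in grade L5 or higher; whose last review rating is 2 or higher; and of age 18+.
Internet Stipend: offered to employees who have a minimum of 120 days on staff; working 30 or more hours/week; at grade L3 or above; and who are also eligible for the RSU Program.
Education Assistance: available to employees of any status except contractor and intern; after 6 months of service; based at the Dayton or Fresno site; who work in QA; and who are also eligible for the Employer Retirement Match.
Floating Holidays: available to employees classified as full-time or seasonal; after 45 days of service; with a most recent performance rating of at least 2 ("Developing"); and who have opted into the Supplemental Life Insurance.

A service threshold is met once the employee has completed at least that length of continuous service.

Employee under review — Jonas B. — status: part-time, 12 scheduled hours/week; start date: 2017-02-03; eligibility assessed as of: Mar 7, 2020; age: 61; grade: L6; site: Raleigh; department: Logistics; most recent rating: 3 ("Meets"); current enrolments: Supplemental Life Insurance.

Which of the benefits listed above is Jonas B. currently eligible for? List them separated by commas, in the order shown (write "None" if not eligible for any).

Service from 2017-02-03 to Mar 7, 2020: 1128 days.
Health Insurance — status part-time ✗ (requires full-time, seasonal, or temporary) → not eligible.
RSU Program — status part-time ✓ (not excluded); service 1128 days ≥ 120 days ✓; age 61 ≥ 25 ✓ → eligible.
Employer Retirement Match — status part-time ✓ (not excluded); site Raleigh ✗ (not Cork or Dayton) → not eligible.
Supplemental Life Insurance — service 1128 days ≥ 1 month (≈30 days) ✓; grade L6 ≥ L5 ✓; rating 3 ≥ 2 ✓; age 61 ≥ 18 ✓ → eligible.
Internet Stipend — service 1128 days ≥ 120 days ✓; 12 hrs/wk < 30 ✗ → not eligible.
Education Assistance — status part-time ✓ (not excluded); service 1128 days ≥ 6 months (≈180 days) ✓; site Raleigh ✗ (not Dayton or Fresno) → not eligible.
Floating Holidays — status part-time ✗ (requires full-time or seasonal) → not eligible.

RSU Program, Supplemental Life Insurance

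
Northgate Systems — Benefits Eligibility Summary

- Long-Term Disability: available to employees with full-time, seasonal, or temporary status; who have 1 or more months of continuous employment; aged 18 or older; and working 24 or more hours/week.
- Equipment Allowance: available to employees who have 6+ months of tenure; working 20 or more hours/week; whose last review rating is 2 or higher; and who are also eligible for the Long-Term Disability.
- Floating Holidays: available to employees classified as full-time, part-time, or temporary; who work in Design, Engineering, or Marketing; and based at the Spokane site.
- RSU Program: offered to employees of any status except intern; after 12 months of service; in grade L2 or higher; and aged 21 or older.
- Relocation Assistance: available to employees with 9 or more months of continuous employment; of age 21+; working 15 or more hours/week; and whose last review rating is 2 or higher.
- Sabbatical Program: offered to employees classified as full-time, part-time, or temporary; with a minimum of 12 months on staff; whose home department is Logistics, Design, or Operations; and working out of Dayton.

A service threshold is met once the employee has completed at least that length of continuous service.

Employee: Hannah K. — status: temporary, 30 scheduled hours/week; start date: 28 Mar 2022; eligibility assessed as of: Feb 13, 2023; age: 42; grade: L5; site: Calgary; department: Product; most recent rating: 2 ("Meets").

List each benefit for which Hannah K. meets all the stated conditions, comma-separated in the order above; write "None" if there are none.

Service from 28 Mar 2022 to Feb 13, 2023: 322 days.
Long-Term Disability — status temporary ✓; service 322 days ≥ 1 month (≈30 days) ✓; age 42 ≥ 18 ✓; 30 hrs/wk ≥ 24 ✓ → eligible.
Equipment Allowance — service 322 days ≥ 6 months (≈180 days) ✓; 30 hrs/wk ≥ 20 ✓; rating 2 ≥ 2 ✓; eligible for Long-Term Disability ✓ → eligible.
Floating Holidays — status temporary ✓; dept Product ✗ → not eligible.
RSU Program — status temporary ✓ (not excluded); service 322 days < 12 months (≈360 days) ✗ → not eligible.
Relocation Assistance — service 322 days ≥ 9 months (≈270 days) ✓; age 42 ≥ 21 ✓; 30 hrs/wk ≥ 15 ✓; rating 2 ≥ 2 ✓ → eligible.
Sabbatical Program — status temporary ✓; service 322 days < 12 months (≈360 days) ✗ → not eligible.

Long-Term Disability, Equipment Allowance, Relocation Assistance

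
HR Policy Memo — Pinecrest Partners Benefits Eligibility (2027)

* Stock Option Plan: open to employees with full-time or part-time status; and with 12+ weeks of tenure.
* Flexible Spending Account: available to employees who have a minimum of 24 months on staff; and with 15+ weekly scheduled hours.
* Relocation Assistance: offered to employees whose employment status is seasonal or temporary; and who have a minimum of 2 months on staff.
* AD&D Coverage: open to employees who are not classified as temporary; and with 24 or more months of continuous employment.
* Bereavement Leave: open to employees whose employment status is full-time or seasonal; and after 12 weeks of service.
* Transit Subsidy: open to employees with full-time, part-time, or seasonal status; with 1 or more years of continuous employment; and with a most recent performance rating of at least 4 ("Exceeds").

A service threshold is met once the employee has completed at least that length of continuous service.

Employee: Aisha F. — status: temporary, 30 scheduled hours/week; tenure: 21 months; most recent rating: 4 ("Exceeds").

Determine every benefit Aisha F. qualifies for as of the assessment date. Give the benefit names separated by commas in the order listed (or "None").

Relocation Assistance

Stock Option Plan — status temporary ✗ (requires full-time or part-time) → not eligible.
Flexible Spending Account — service 21 months < 24 months ✗ → not eligible.
Relocation Assistance — status temporary ✓; service 21 months ≥ 2 months ✓ → eligible.
AD&D Coverage — status temporary ✗ (excluded) → not eligible.
Bereavement Leave — status temporary ✗ (requires full-time or seasonal) → not eligible.
Transit Subsidy — status temporary ✗ (requires full-time, part-time, or seasonal) → not eligible.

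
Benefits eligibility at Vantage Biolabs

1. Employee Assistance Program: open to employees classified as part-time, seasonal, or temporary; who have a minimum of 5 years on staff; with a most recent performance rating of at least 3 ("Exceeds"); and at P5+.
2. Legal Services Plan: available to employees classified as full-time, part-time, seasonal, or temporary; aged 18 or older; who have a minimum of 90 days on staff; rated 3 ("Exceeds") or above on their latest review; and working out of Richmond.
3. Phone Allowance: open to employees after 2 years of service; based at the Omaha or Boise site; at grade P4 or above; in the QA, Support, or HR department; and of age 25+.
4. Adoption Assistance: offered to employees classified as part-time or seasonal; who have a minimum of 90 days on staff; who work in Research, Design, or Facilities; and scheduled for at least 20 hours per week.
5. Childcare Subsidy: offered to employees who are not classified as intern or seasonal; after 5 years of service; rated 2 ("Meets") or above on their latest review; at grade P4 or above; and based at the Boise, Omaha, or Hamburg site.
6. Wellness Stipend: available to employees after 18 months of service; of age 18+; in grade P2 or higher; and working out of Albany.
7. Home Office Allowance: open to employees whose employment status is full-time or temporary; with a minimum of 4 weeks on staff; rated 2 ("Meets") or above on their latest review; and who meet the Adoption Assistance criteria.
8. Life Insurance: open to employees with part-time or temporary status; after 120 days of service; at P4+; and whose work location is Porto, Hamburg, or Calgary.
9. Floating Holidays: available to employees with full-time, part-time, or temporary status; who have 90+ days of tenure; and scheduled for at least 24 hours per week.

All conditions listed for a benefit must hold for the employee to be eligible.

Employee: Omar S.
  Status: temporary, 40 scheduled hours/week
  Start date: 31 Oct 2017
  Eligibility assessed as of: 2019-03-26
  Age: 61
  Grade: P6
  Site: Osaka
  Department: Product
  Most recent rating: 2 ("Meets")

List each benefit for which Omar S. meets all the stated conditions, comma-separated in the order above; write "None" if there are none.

Service from 31 Oct 2017 to 2019-03-26: 511 days.
Employee Assistance Program — status temporary ✓; service 511 days < 5 years (≈1825 days) ✗ → not eligible.
Legal Services Plan — status temporary ✓; age 61 ≥ 18 ✓; service 511 days ≥ 90 days ✓; rating 2 < 3 ✗ → not eligible.
Phone Allowance — service 511 days < 2 years (≈730 days) ✗ → not eligible.
Adoption Assistance — status temporary ✗ (requires part-time or seasonal) → not eligible.
Childcare Subsidy — status temporary ✓ (not excluded); service 511 days < 5 years (≈1825 days) ✗ → not eligible.
Wellness Stipend — service 511 days < 18 months (≈540 days) ✗ → not eligible.
Home Office Allowance — status temporary ✓; service 511 days ≥ 4 weeks (≈28 days) ✓; rating 2 ≥ 2 ✓; not eligible for Adoption Assistance ✗ → not eligible.
Life Insurance — status temporary ✓; service 511 days ≥ 120 days ✓; grade P6 ≥ P4 ✓; site Osaka ✗ (not Porto, Hamburg, or Calgary) → not eligible.
Floating Holidays — status temporary ✓; service 511 days ≥ 90 days ✓; 40 hrs/wk ≥ 24 ✓ → eligible.

Floating Holidays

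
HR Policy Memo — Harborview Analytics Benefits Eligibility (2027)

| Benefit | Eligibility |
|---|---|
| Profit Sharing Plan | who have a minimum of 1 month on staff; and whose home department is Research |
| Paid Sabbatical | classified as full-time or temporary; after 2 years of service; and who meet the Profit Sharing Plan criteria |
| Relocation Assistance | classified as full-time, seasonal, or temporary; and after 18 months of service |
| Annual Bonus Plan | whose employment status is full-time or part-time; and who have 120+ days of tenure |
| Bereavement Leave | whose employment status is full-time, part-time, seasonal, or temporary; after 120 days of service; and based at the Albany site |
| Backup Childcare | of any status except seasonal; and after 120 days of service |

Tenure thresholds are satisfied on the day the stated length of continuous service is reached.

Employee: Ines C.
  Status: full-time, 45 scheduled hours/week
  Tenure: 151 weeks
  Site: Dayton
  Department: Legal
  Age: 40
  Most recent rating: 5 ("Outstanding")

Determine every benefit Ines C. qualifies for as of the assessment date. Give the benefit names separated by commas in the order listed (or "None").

Relocation Assistance, Annual Bonus Plan, Backup Childcare

Profit Sharing Plan — service 151 weeks ≥ 1 month (≈30 days) ✓; dept Legal ✗ → not eligible.
Paid Sabbatical — status full-time ✓; service 151 weeks ≥ 2 years (≈730 days) ✓; not eligible for Profit Sharing Plan ✗ → not eligible.
Relocation Assistance — status full-time ✓; service 151 weeks ≥ 18 months (≈540 days) ✓ → eligible.
Annual Bonus Plan — status full-time ✓; service 151 weeks ≥ 120 days ✓ → eligible.
Bereavement Leave — status full-time ✓; service 151 weeks ≥ 120 days ✓; site Dayton ✗ (not Albany) → not eligible.
Backup Childcare — status full-time ✓ (not excluded); service 151 weeks ≥ 120 days ✓ → eligible.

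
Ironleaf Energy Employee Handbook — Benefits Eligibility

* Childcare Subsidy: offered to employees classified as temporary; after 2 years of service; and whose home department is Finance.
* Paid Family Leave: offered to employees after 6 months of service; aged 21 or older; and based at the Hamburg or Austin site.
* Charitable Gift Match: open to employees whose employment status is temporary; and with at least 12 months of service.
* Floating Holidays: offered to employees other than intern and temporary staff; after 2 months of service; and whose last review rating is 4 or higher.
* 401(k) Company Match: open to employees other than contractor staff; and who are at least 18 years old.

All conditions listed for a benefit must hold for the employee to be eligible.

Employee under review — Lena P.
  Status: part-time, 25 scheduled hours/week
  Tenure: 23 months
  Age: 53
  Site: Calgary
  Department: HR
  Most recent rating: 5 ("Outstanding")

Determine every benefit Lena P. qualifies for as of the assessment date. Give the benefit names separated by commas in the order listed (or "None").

Childcare Subsidy — status part-time ✗ (requires temporary) → not eligible.
Paid Family Leave — service 23 months ≥ 6 months ✓; age 53 ≥ 21 ✓; site Calgary ✗ (not Hamburg or Austin) → not eligible.
Charitable Gift Match — status part-time ✗ (requires temporary) → not eligible.
Floating Holidays — status part-time ✓ (not excluded); service 23 months ≥ 2 months ✓; rating 5 ≥ 4 ✓ → eligible.
401(k) Company Match — status part-time ✓ (not excluded); age 53 ≥ 18 ✓ → eligible.

Floating Holidays, 401(k) Company Match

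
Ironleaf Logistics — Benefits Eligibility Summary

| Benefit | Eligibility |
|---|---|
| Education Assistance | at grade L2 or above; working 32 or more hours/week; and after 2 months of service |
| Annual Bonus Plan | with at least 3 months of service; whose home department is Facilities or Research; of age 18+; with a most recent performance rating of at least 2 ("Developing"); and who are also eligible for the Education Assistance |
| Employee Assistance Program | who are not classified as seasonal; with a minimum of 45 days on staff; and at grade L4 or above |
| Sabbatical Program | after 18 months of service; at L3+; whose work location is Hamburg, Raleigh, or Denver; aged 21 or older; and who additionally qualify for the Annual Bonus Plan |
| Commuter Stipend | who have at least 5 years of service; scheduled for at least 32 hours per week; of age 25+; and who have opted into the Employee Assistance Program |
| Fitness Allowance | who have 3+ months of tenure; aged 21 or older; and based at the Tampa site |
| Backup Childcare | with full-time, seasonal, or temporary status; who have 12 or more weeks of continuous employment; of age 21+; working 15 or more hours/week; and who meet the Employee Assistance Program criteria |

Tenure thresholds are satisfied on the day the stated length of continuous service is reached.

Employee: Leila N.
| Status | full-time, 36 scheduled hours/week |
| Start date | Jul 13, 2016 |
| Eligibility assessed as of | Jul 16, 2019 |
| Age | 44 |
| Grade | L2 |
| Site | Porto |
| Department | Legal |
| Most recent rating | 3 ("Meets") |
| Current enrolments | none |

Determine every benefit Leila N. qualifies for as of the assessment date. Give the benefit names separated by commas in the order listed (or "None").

Service from Jul 13, 2016 to Jul 16, 2019: 1098 days.
Education Assistance — grade L2 ≥ L2 ✓; 36 hrs/wk ≥ 32 ✓; service 1098 days ≥ 2 months (≈60 days) ✓ → eligible.
Annual Bonus Plan — service 1098 days ≥ 3 months (≈90 days) ✓; dept Legal ✗ → not eligible.
Employee Assistance Program — status full-time ✓ (not excluded); service 1098 days ≥ 45 days ✓; grade L2 < L4 ✗ → not eligible.
Sabbatical Program — service 1098 days ≥ 18 months (≈540 days) ✓; grade L2 < L3 ✗ → not eligible.
Commuter Stipend — service 1098 days < 5 years (≈1825 days) ✗ → not eligible.
Fitness Allowance — service 1098 days ≥ 3 months (≈90 days) ✓; age 44 ≥ 21 ✓; site Porto ✗ (not Tampa) → not eligible.
Backup Childcare — status full-time ✓; service 1098 days ≥ 12 weeks (≈84 days) ✓; age 44 ≥ 21 ✓; 36 hrs/wk ≥ 15 ✓; not eligible for Employee Assistance Program ✗ → not eligible.

Education Assistance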